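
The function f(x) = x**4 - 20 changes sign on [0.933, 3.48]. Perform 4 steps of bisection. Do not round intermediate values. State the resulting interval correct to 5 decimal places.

f(0.933000) = -19.242249, f(3.480000) = 126.661788 (opposite signs)
step 1: m = 2.206500, f(m) = 3.703677 > 0 → root in [0.933000, 2.206500]
step 2: m = 1.569750, f(m) = -13.928137 < 0 → root in [1.569750, 2.206500]
step 3: m = 1.888125, f(m) = -7.290661 < 0 → root in [1.888125, 2.206500]
step 4: m = 2.047313, f(m) = -2.431424 < 0 → root in [2.047313, 2.206500]

[2.04731, 2.20650]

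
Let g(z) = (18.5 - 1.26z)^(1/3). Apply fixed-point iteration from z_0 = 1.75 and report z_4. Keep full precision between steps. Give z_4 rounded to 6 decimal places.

z_1 = g(1.750000) = 2.535234
z_2 = g(2.535234) = 2.482848
z_3 = g(2.482848) = 2.486412
z_4 = g(2.486412) = 2.486170

2.486170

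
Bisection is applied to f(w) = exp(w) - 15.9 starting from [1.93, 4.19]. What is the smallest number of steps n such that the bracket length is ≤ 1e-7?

Initial width b − a = 4.19 − 1.93 = 2.260000.
After n steps the width is (b−a)/2^n; need (b−a)/2^n ≤ 1e-7.
So n ≥ log₂(2.260000/1e-7) = log₂(22600000.0000) ≈ 24.4298.
Hence n = 25.

25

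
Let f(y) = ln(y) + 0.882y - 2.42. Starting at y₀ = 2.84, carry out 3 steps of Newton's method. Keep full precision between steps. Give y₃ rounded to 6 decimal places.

f'(y) = 1/y + 0.882
y_0 = 2.840000: f = 1.128684, f' = 1.234113 → y_1 = 2.840000 - (1.128684)/(1.234113) = 1.925429
y_1 = 1.925429: f = -0.066623, f' = 1.401365 → y_2 = 1.925429 - (-0.066623)/(1.401365) = 1.972970
y_2 = 1.972970: f = -0.000300, f' = 1.388850 → y_3 = 1.972970 - (-0.000300)/(1.388850) = 1.973186

1.973186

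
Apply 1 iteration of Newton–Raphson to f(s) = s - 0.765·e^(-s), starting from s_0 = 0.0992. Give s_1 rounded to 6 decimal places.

0.449844

f'(s) = 1 + 0.765·e^(-s)
s_0 = 0.099200: f = -0.593555, f' = 1.692755 → s_1 = 0.099200 - (-0.593555)/(1.692755) = 0.449844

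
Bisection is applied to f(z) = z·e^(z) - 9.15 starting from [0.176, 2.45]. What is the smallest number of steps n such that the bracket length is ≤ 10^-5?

18

Initial width b − a = 2.45 − 0.176 = 2.274000.
After n steps the width is (b−a)/2^n; need (b−a)/2^n ≤ 10^-5.
So n ≥ log₂(2.274000/10^-5) = log₂(227400.0000) ≈ 17.7949.
Hence n = 18.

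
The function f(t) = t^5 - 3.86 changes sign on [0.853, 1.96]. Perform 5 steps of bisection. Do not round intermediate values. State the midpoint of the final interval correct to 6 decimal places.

1.320016

f(0.853000) = -3.408409, f(1.960000) = 25.065465 (opposite signs)
step 1: m = 1.406500, f(m) = 1.644257 > 0 → root in [0.853000, 1.406500]
step 2: m = 1.129750, f(m) = -2.019602 < 0 → root in [1.129750, 1.406500]
step 3: m = 1.268125, f(m) = -0.580480 < 0 → root in [1.268125, 1.406500]
step 4: m = 1.337312, f(m) = 0.417249 > 0 → root in [1.268125, 1.337312]
step 5: m = 1.302719, f(m) = -0.108082 < 0 → root in [1.302719, 1.337312]
Midpoint of [1.302719, 1.337312] = 1.320016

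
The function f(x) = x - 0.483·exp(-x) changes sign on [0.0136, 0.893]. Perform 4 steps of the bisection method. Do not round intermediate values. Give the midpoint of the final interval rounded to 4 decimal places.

0.3159

f(0.013600) = -0.462876, f(0.893000) = 0.695247 (opposite signs)
step 1: m = 0.453300, f(m) = 0.146340 > 0 → root in [0.013600, 0.453300]
step 2: m = 0.233450, f(m) = -0.148988 < 0 → root in [0.233450, 0.453300]
step 3: m = 0.343375, f(m) = 0.000748 > 0 → root in [0.233450, 0.343375]
step 4: m = 0.288412, f(m) = -0.073573 < 0 → root in [0.288412, 0.343375]
Midpoint of [0.288412, 0.343375] = 0.315894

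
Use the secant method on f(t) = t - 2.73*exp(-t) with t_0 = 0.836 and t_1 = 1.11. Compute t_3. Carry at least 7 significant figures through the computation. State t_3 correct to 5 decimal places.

1.00203

Secant update: t_(k+1) = t_k − f(t_k)·(t_k − t_(k-1))/(f(t_k) − f(t_(k-1))).
f(t_0) = -0.347293, f(t_1) = 0.210304
t_2 = 1.110000 - (0.210304)·(1.110000 - 0.836000)/(0.210304 - (-0.347293)) = 1.006658; f(t_2) = 0.009011
t_3 = 1.006658 - (0.009011)·(1.006658 - 1.110000)/(0.009011 - (0.210304)) = 1.002032; f(t_3) = -0.000241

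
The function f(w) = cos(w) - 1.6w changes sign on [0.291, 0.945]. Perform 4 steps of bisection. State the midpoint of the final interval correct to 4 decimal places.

0.5567

f(0.291000) = 0.492357, f(0.945000) = -0.926257 (opposite signs)
step 1: m = 0.618000, f(m) = -0.173761 < 0 → root in [0.291000, 0.618000]
step 2: m = 0.454500, f(m) = 0.171281 > 0 → root in [0.454500, 0.618000]
step 3: m = 0.536250, f(m) = 0.001631 > 0 → root in [0.536250, 0.618000]
step 4: m = 0.577125, f(m) = -0.085365 < 0 → root in [0.536250, 0.577125]
Midpoint of [0.536250, 0.577125] = 0.556688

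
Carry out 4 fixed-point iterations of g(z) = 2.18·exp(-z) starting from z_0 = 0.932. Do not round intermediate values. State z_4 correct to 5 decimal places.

0.91758

z_1 = g(0.932000) = 0.858409
z_2 = g(0.858409) = 0.923963
z_3 = g(0.923963) = 0.865336
z_4 = g(0.865336) = 0.917584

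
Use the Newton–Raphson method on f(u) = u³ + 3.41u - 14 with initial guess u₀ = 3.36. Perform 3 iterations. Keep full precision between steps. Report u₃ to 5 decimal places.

Newton update: u ← u − f(u)/f'(u).
f'(u) = 3u² + 3.41
u_0 = 3.360000: f = 35.390656, f' = 37.278800 → u_1 = 3.360000 - (35.390656)/(37.278800) = 2.410649
u_1 = 2.410649: f = 8.229151, f' = 20.843690 → u_2 = 2.410649 - (8.229151)/(20.843690) = 2.015846
u_2 = 2.015846: f = 1.065702, f' = 15.600909 → u_3 = 2.015846 - (1.065702)/(15.600909) = 1.947536

1.94754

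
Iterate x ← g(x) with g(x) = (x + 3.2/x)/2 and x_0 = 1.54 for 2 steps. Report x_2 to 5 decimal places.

1.78897

x_1 = g(1.540000) = 1.808961
x_2 = g(1.808961) = 1.788966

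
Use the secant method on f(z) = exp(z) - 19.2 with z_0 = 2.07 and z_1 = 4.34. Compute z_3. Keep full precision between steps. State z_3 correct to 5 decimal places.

f(z_0) = -11.275177, f(z_1) = 57.507539
z_2 = 4.340000 - (57.507539)·(4.340000 - 2.070000)/(57.507539 - (-11.275177)) = 2.442109; f(z_2) = -7.702740
z_3 = 2.442109 - (-7.702740)·(2.442109 - 4.340000)/(-7.702740 - (57.507539)) = 2.666291; f(z_3) = -4.813495

2.66629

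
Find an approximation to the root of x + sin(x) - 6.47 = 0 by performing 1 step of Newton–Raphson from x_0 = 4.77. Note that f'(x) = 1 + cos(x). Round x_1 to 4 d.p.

7.3214

x_0 = 4.770000: f = -2.698341, f' = 1.057579 → x_1 = 4.770000 - (-2.698341)/(1.057579) = 7.321432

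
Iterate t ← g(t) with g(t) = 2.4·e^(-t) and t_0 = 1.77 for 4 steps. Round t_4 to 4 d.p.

t_1 = g(1.770000) = 0.408799
t_2 = g(0.408799) = 1.594674
t_3 = g(1.594674) = 0.487139
t_4 = g(0.487139) = 1.474516

1.4745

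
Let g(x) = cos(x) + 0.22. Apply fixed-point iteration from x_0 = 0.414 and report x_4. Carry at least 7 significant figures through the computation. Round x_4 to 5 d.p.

0.74243

x_1 = g(0.414000) = 1.135519
x_2 = g(1.135519) = 0.641662
x_3 = g(0.641662) = 1.021102
x_4 = g(1.021102) = 0.742426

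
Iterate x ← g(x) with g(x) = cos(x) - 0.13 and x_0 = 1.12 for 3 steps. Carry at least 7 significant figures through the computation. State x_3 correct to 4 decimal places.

0.5496

x_1 = g(1.120000) = 0.305682
x_2 = g(0.305682) = 0.823642
x_3 = g(0.823642) = 0.549554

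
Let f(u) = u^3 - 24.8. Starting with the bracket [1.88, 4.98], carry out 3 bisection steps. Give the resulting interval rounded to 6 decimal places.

[2.655000, 3.042500]

f(1.880000) = -18.155328, f(4.980000) = 98.705992 (opposite signs)
step 1: m = 3.430000, f(m) = 15.553607 > 0 → root in [1.880000, 3.430000]
step 2: m = 2.655000, f(m) = -6.084839 < 0 → root in [2.655000, 3.430000]
step 3: m = 3.042500, f(m) = 3.363833 > 0 → root in [2.655000, 3.042500]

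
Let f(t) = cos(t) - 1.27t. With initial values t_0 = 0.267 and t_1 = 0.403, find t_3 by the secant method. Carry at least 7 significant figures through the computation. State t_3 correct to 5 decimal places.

Secant update: t_(k+1) = t_k − f(t_k)·(t_k − t_(k-1))/(f(t_k) − f(t_(k-1))).
f(t_0) = 0.625477, f(t_1) = 0.408079
t_2 = 0.403000 - (0.408079)·(0.403000 - 0.267000)/(0.408079 - (0.625477)) = 0.658286; f(t_2) = -0.044981
t_3 = 0.658286 - (-0.044981)·(0.658286 - 0.403000)/(-0.044981 - (0.408079)) = 0.632940; f(t_3) = 0.002457

0.63294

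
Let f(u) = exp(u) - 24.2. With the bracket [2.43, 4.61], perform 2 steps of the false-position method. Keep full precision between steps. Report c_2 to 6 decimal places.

f(2.430000) = -12.841118, f(4.610000) = 76.284150
step 1: c = 2.744093, f(c) = -8.649494 < 0 → new bracket [2.744093, 4.610000]
step 2: c = 2.934114, f(c) = -5.395168 < 0 → new bracket [2.934114, 4.610000]

2.934114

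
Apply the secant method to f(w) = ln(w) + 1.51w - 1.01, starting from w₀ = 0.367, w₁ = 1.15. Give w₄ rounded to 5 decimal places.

0.80918

f(w_0) = -1.458223, f(w_1) = 0.866262
w_2 = 1.150000 - (0.866262)·(1.150000 - 0.367000)/(0.866262 - (-1.458223)) = 0.858201; f(w_2) = 0.132966
w_3 = 0.858201 - (0.132966)·(0.858201 - 1.150000)/(0.132966 - (0.866262)) = 0.805290; f(w_3) = -0.010565
w_4 = 0.805290 - (-0.010565)·(0.805290 - 0.858201)/(-0.010565 - (0.132966)) = 0.809185; f(w_4) = 0.000141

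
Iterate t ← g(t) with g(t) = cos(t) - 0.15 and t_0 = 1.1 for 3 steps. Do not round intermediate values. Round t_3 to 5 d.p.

0.54364

t_1 = g(1.100000) = 0.303596
t_2 = g(0.303596) = 0.804268
t_3 = g(0.804268) = 0.543639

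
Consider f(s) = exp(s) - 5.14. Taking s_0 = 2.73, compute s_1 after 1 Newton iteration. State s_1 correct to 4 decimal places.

f'(s) = exp(s)
s_0 = 2.730000: f = 10.192887, f' = 15.332887 → s_1 = 2.730000 - (10.192887)/(15.332887) = 2.065227

2.0652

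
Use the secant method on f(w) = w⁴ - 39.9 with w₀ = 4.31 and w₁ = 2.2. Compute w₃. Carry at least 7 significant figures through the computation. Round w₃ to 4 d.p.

f(w_0) = 305.171491, f(w_1) = -16.474400
w_2 = 2.200000 - (-16.474400)·(2.200000 - 4.310000)/(-16.474400 - (305.171491)) = 2.308072; f(w_2) = -11.520968
w_3 = 2.308072 - (-11.520968)·(2.308072 - 2.200000)/(-11.520968 - (-16.474400)) = 2.559433; f(w_3) = 3.011609

2.5594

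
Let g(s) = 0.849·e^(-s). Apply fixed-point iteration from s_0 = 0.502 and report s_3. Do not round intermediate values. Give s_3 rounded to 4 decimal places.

s_1 = g(0.502000) = 0.513916
s_2 = g(0.513916) = 0.507828
s_3 = g(0.507828) = 0.510929

0.5109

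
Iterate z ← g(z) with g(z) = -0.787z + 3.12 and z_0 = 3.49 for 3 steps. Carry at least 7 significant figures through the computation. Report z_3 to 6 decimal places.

0.895814

z_1 = g(3.490000) = 0.373370
z_2 = g(0.373370) = 2.826158
z_3 = g(2.826158) = 0.895814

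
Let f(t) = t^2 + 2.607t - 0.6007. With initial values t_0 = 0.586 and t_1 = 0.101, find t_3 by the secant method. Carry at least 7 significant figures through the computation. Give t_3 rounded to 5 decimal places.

0.21350

f(t_0) = 1.270398, f(t_1) = -0.327192
t_2 = 0.101000 - (-0.327192)·(0.101000 - 0.586000)/(-0.327192 - (1.270398)) = 0.200330; f(t_2) = -0.038309
t_3 = 0.200330 - (-0.038309)·(0.200330 - 0.101000)/(-0.038309 - (-0.327192)) = 0.213502; f(t_3) = 0.001482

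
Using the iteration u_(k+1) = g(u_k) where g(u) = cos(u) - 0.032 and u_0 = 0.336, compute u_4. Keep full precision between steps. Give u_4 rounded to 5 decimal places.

u_1 = g(0.336000) = 0.912081
u_2 = g(0.912081) = 0.580101
u_3 = g(0.580101) = 0.804407
u_4 = g(0.804407) = 0.661539

0.66154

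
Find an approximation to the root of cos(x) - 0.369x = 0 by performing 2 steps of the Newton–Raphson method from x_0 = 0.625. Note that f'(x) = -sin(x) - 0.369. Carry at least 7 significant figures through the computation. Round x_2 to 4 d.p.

x_0 = 0.625000: f = 0.580338, f' = -0.954097 → x_1 = 0.625000 - (0.580338)/(-0.954097) = 1.233259
x_1 = 1.233259: f = -0.123908, f' = -1.312573 → x_2 = 1.233259 - (-0.123908)/(-1.312573) = 1.138858

1.1389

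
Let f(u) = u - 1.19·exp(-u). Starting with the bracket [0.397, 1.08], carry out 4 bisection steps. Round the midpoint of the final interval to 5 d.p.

f(0.397000) = -0.403077, f(1.080000) = 0.675881 (opposite signs)
step 1: m = 0.738500, f(m) = 0.169882 > 0 → root in [0.397000, 0.738500]
step 2: m = 0.567750, f(m) = -0.106741 < 0 → root in [0.567750, 0.738500]
step 3: m = 0.653125, f(m) = 0.033829 > 0 → root in [0.567750, 0.653125]
step 4: m = 0.610437, f(m) = -0.035867 < 0 → root in [0.610437, 0.653125]
Midpoint of [0.610437, 0.653125] = 0.631781

0.63178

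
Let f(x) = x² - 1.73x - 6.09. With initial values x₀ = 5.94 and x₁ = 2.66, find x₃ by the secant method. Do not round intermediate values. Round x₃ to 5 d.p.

f(x_0) = 18.917400, f(x_1) = -3.616200
x_2 = 2.660000 - (-3.616200)·(2.660000 - 5.940000)/(-3.616200 - (18.917400)) = 3.186376; f(x_2) = -1.449441
x_3 = 3.186376 - (-1.449441)·(3.186376 - 2.660000)/(-1.449441 - (-3.616200)) = 3.538491; f(x_3) = 0.309331

3.53849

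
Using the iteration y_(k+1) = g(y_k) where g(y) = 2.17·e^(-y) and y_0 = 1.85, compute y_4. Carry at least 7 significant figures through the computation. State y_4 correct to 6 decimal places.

1.364470

y_1 = g(1.850000) = 0.341205
y_2 = g(0.341205) = 1.542682
y_3 = g(1.542682) = 0.463961
y_4 = g(0.463961) = 1.364470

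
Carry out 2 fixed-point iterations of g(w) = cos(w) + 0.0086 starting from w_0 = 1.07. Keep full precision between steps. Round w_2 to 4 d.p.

w_1 = g(1.070000) = 0.488724
w_2 = g(0.488724) = 0.891533

0.8915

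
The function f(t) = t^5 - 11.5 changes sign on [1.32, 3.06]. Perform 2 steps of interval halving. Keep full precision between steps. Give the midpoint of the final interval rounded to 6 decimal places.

f(1.320000) = -7.492536, f(3.060000) = 256.791635 (opposite signs)
step 1: m = 2.190000, f(m) = 38.875640 > 0 → root in [1.320000, 2.190000]
step 2: m = 1.755000, f(m) = 5.148902 > 0 → root in [1.320000, 1.755000]
Midpoint of [1.320000, 1.755000] = 1.537500

1.537500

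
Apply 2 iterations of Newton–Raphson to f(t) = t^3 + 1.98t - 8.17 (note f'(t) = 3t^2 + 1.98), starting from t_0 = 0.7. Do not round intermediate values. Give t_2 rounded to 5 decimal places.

1.93117

Newton update: t ← t − f(t)/f'(t).
t_0 = 0.700000: f = -6.441000, f' = 3.450000 → t_1 = 0.700000 - (-6.441000)/(3.450000) = 2.566957
t_1 = 2.566957: f = 13.826933, f' = 21.747797 → t_2 = 2.566957 - (13.826933)/(21.747797) = 1.931171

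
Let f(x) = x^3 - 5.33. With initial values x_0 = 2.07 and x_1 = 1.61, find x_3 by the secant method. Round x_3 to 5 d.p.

f(x_0) = 3.539743, f(x_1) = -1.156719
x_2 = 1.610000 - (-1.156719)·(1.610000 - 2.070000)/(-1.156719 - (3.539743)) = 1.723296; f(x_2) = -0.212243
x_3 = 1.723296 - (-0.212243)·(1.723296 - 1.610000)/(-0.212243 - (-1.156719)) = 1.748756; f(x_3) = 0.017953

1.74876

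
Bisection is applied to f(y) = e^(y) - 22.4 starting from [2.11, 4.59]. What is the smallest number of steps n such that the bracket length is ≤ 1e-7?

Initial width b − a = 4.59 − 2.11 = 2.480000.
After n steps the width is (b−a)/2^n; need (b−a)/2^n ≤ 1e-7.
So n ≥ log₂(2.480000/1e-7) = log₂(24800000.0000) ≈ 24.5638.
Hence n = 25.

25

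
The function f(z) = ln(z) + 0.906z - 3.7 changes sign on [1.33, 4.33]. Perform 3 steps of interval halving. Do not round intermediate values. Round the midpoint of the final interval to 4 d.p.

3.0175

f(1.330000) = -2.209841, f(4.330000) = 1.688548 (opposite signs)
step 1: m = 2.830000, f(m) = -0.095743 < 0 → root in [2.830000, 4.330000]
step 2: m = 3.580000, f(m) = 0.818843 > 0 → root in [2.830000, 3.580000]
step 3: m = 3.205000, f(m) = 0.368442 > 0 → root in [2.830000, 3.205000]
Midpoint of [2.830000, 3.205000] = 3.017500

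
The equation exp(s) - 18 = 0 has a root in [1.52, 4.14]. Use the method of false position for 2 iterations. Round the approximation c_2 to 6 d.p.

False-position update: c = (a·f(b) − b·f(a))/(f(b) − f(a)); replace the endpoint whose sign matches f(c).
f(1.520000) = -13.427775, f(4.140000) = 44.802821
step 1: c = 2.124163, f(c) = -9.634108 < 0 → new bracket [2.124163, 4.140000]
step 2: c = 2.480921, f(c) = -6.047737 < 0 → new bracket [2.480921, 4.140000]

2.480921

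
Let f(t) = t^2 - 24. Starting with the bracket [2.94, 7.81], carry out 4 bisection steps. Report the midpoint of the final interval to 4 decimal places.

f(2.940000) = -15.356400, f(7.810000) = 36.996100 (opposite signs)
step 1: m = 5.375000, f(m) = 4.890625 > 0 → root in [2.940000, 5.375000]
step 2: m = 4.157500, f(m) = -6.715194 < 0 → root in [4.157500, 5.375000]
step 3: m = 4.766250, f(m) = -1.282861 < 0 → root in [4.766250, 5.375000]
step 4: m = 5.070625, f(m) = 1.711238 > 0 → root in [4.766250, 5.070625]
Midpoint of [4.766250, 5.070625] = 4.918437

4.9184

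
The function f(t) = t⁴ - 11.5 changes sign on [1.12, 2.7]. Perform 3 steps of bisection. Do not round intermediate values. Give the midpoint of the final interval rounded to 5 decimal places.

f(1.120000) = -9.926481, f(2.700000) = 41.644100 (opposite signs)
step 1: m = 1.910000, f(m) = 1.808634 > 0 → root in [1.120000, 1.910000]
step 2: m = 1.515000, f(m) = -6.231942 < 0 → root in [1.515000, 1.910000]
step 3: m = 1.712500, f(m) = -2.899527 < 0 → root in [1.712500, 1.910000]
Midpoint of [1.712500, 1.910000] = 1.811250

1.81125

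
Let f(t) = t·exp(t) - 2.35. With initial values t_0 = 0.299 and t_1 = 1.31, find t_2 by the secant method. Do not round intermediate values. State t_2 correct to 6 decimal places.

0.741107

f(t_0) = -1.946796, f(t_1) = 2.505088
t_2 = 1.310000 - (2.505088)·(1.310000 - 0.299000)/(2.505088 - (-1.946796)) = 0.741107; f(t_2) = -0.794966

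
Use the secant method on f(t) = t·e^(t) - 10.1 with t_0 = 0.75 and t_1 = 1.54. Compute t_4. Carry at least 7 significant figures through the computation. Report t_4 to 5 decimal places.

Secant update: t_(k+1) = t_k − f(t_k)·(t_k − t_(k-1))/(f(t_k) − f(t_(k-1))).
f(t_0) = -8.512250, f(t_1) = -2.916531
t_2 = 1.540000 - (-2.916531)·(1.540000 - 0.750000)/(-2.916531 - (-8.512250)) = 1.951754; f(t_2) = 3.642351
t_3 = 1.951754 - (3.642351)·(1.951754 - 1.540000)/(3.642351 - (-2.916531)) = 1.723094; f(t_3) = -0.447511
t_4 = 1.723094 - (-0.447511)·(1.723094 - 1.951754)/(-0.447511 - (3.642351)) = 1.748114; f(t_4) = -0.059253

1.74811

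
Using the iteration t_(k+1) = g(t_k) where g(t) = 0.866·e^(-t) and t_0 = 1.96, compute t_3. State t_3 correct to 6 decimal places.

0.402355

t_1 = g(1.960000) = 0.121983
t_2 = g(0.121983) = 0.766551
t_3 = g(0.766551) = 0.402355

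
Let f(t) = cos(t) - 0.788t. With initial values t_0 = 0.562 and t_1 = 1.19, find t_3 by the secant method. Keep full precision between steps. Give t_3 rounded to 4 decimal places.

f(t_0) = 0.403335, f(t_1) = -0.566060
t_2 = 1.190000 - (-0.566060)·(1.190000 - 0.562000)/(-0.566060 - (0.403335)) = 0.823291; f(t_2) = 0.031058
t_3 = 0.823291 - (0.031058)·(0.823291 - 1.190000)/(0.031058 - (-0.566060)) = 0.842365; f(t_3) = 0.001917

0.8424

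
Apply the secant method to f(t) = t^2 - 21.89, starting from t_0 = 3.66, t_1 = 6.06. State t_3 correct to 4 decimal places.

Secant update: t_(k+1) = t_k − f(t_k)·(t_k − t_(k-1))/(f(t_k) − f(t_(k-1))).
f(t_0) = -8.494400, f(t_1) = 14.833600
t_2 = 6.060000 - (14.833600)·(6.060000 - 3.660000)/(14.833600 - (-8.494400)) = 4.533909; f(t_2) = -1.333665
t_3 = 4.533909 - (-1.333665)·(4.533909 - 6.060000)/(-1.333665 - (14.833600)) = 4.659799; f(t_3) = -0.176271

4.6598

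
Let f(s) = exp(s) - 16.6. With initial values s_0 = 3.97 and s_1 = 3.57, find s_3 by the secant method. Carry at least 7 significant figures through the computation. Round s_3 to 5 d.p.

2.91373

f(s_0) = 36.384531, f(s_1) = 18.916593
s_2 = 3.570000 - (18.916593)·(3.570000 - 3.970000)/(18.916593 - (36.384531)) = 3.136827; f(s_2) = 6.430677
s_3 = 3.136827 - (6.430677)·(3.136827 - 3.570000)/(6.430677 - (18.916593)) = 2.913728; f(s_3) = 1.825363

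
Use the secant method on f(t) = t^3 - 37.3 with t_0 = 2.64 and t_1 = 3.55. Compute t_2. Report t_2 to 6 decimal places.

3.292992

f(t_0) = -18.900256, f(t_1) = 7.438875
t_2 = 3.550000 - (7.438875)·(3.550000 - 2.640000)/(7.438875 - (-18.900256)) = 3.292992; f(t_2) = -1.591476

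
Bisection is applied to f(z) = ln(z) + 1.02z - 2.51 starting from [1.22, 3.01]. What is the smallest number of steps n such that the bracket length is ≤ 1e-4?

15

Initial width b − a = 3.01 − 1.22 = 1.790000.
After n steps the width is (b−a)/2^n; need (b−a)/2^n ≤ 1e-4.
So n ≥ log₂(1.790000/1e-4) = log₂(17900.0000) ≈ 14.1277.
Hence n = 15.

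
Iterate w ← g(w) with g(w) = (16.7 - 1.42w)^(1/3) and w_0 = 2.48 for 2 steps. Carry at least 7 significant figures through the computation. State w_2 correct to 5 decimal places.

2.37201

w_1 = g(2.480000) = 2.362042
w_2 = g(2.362042) = 2.372007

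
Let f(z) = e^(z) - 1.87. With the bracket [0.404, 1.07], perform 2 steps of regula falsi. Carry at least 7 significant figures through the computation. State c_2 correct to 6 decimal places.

0.616193

False-position update: c = (a·f(b) − b·f(a))/(f(b) − f(a)); replace the endpoint whose sign matches f(c).
f(0.404000) = -0.372196, f(1.070000) = 1.045379
step 1: c = 0.578864, f(c) = -0.085990 < 0 → new bracket [0.578864, 1.070000]
step 2: c = 0.616193, f(c) = -0.018136 < 0 → new bracket [0.616193, 1.070000]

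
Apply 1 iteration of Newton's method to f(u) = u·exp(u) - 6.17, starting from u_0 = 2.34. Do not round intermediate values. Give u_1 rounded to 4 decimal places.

f'(u) = (u + 1)·exp(u)
u_0 = 2.340000: f = 18.122094, f' = 34.673330 → u_1 = 2.340000 - (18.122094)/(34.673330) = 1.817348

1.8173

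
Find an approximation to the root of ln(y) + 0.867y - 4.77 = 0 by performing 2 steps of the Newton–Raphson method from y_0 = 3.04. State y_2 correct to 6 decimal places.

3.924670

Newton update: y ← y − f(y)/f'(y).
f'(y) = 1/y + 0.867
y_0 = 3.040000: f = -1.022462, f' = 1.195947 → y_1 = 3.040000 - (-1.022462)/(1.195947) = 3.894939
y_1 = 3.894939: f = -0.033409, f' = 1.123743 → y_2 = 3.894939 - (-0.033409)/(1.123743) = 3.924670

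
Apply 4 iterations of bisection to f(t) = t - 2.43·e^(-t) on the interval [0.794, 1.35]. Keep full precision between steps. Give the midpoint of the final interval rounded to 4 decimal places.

f(0.794000) = -0.304440, f(1.350000) = 0.720046 (opposite signs)
step 1: m = 1.072000, f(m) = 0.240155 > 0 → root in [0.794000, 1.072000]
step 2: m = 0.933000, f(m) = -0.022894 < 0 → root in [0.933000, 1.072000]
step 3: m = 1.002500, f(m) = 0.110785 > 0 → root in [0.933000, 1.002500]
step 4: m = 0.967750, f(m) = 0.044503 > 0 → root in [0.933000, 0.967750]
Midpoint of [0.933000, 0.967750] = 0.950375

0.9504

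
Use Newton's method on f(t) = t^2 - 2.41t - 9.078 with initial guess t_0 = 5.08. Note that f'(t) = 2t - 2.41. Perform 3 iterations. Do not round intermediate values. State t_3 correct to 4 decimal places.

t_0 = 5.080000: f = 4.485600, f' = 7.750000 → t_1 = 5.080000 - (4.485600)/(7.750000) = 4.501213
t_1 = 4.501213: f = 0.334995, f' = 6.592426 → t_2 = 4.501213 - (0.334995)/(6.592426) = 4.450398
t_2 = 4.450398: f = 0.002582, f' = 6.490796 → t_3 = 4.450398 - (0.002582)/(6.490796) = 4.450000

4.4500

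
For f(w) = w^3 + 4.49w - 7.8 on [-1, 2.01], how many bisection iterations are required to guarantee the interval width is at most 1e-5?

19

Initial width b − a = 2.01 − -1 = 3.010000.
After n steps the width is (b−a)/2^n; need (b−a)/2^n ≤ 1e-5.
So n ≥ log₂(3.010000/1e-5) = log₂(301000.0000) ≈ 18.1994.
Hence n = 19.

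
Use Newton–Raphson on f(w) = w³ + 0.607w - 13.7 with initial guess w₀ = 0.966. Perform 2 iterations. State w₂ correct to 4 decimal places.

3.2230

f'(w) = 3w² + 0.607
w_0 = 0.966000: f = -12.212209, f' = 3.406468 → w_1 = 0.966000 - (-12.212209)/(3.406468) = 4.551006
w_1 = 4.551006: f = 83.321350, f' = 62.741976 → w_2 = 4.551006 - (83.321350)/(62.741976) = 3.223006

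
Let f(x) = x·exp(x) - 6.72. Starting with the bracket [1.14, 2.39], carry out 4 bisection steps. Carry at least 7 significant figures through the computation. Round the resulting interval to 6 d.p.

f(1.140000) = -3.155484, f(2.390000) = 19.363251 (opposite signs)
step 1: m = 1.765000, f(m) = 3.590375 > 0 → root in [1.140000, 1.765000]
step 2: m = 1.452500, f(m) = -0.512326 < 0 → root in [1.452500, 1.765000]
step 3: m = 1.608750, f(m) = 1.318219 > 0 → root in [1.452500, 1.608750]
step 4: m = 1.530625, f(m) = 0.353116 > 0 → root in [1.452500, 1.530625]

[1.452500, 1.530625]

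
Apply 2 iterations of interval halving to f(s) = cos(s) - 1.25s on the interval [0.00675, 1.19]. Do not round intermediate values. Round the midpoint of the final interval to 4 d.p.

0.7463

f(0.006750) = 0.991540, f(1.190000) = -1.115840 (opposite signs)
step 1: m = 0.598375, f(m) = 0.078283 > 0 → root in [0.598375, 1.190000]
step 2: m = 0.894187, f(m) = -0.491582 < 0 → root in [0.598375, 0.894187]
Midpoint of [0.598375, 0.894187] = 0.746281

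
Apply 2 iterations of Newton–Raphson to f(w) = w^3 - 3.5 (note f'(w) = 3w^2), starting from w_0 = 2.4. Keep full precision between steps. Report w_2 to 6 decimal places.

1.560763

Newton update: w ← w − f(w)/f'(w).
w_0 = 2.400000: f = 10.324000, f' = 17.280000 → w_1 = 2.400000 - (10.324000)/(17.280000) = 1.802546
w_1 = 1.802546: f = 2.356785, f' = 9.747519 → w_2 = 1.802546 - (2.356785)/(9.747519) = 1.560763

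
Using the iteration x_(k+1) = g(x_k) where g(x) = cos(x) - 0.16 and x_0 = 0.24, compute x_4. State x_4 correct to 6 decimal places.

0.602550

x_1 = g(0.240000) = 0.811338
x_2 = g(0.811338) = 0.528529
x_3 = g(0.528529) = 0.703550
x_4 = g(0.703550) = 0.602550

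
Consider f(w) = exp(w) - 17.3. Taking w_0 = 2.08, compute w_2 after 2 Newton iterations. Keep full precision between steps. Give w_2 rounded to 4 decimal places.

f'(w) = exp(w)
w_0 = 2.080000: f = -9.295531, f' = 8.004469 → w_1 = 2.080000 - (-9.295531)/(8.004469) = 3.241293
w_1 = 3.241293: f = 8.266750, f' = 25.566750 → w_2 = 3.241293 - (8.266750)/(25.566750) = 2.917953

2.9180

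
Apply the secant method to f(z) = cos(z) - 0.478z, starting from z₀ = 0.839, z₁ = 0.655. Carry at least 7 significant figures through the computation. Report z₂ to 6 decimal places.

f(z_0) = 0.267165, f(z_1) = 0.479958
z_2 = 0.655000 - (0.479958)·(0.655000 - 0.839000)/(0.479958 - (0.267165)) = 1.070015; f(z_2) = -0.031356

1.070015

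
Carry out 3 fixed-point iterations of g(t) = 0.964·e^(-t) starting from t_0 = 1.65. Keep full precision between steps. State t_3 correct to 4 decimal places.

t_1 = g(1.650000) = 0.185136
t_2 = g(0.185136) = 0.801075
t_3 = g(0.801075) = 0.432688

0.4327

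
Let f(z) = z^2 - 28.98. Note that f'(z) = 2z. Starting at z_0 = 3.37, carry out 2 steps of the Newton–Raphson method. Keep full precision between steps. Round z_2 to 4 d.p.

z_0 = 3.370000: f = -17.623100, f' = 6.740000 → z_1 = 3.370000 - (-17.623100)/(6.740000) = 5.984703
z_1 = 5.984703: f = 6.836673, f' = 11.969407 → z_2 = 5.984703 - (6.836673)/(11.969407) = 5.413524

5.4135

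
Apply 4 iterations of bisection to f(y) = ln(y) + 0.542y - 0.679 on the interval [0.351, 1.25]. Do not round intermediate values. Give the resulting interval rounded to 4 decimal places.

f(0.351000) = -1.535727, f(1.250000) = 0.221644 (opposite signs)
step 1: m = 0.800500, f(m) = -0.467648 < 0 → root in [0.800500, 1.250000]
step 2: m = 1.025250, f(m) = -0.098378 < 0 → root in [1.025250, 1.250000]
step 3: m = 1.137625, f(m) = 0.066536 > 0 → root in [1.025250, 1.137625]
step 4: m = 1.081437, f(m) = -0.014570 < 0 → root in [1.081437, 1.137625]

[1.0814, 1.1376]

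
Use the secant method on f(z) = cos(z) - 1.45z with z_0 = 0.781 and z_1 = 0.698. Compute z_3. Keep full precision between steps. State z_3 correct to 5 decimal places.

Secant update: z_(k+1) = z_k − f(z_k)·(z_k − z_(k-1))/(f(z_k) − f(z_(k-1))).
f(z_0) = -0.422240, f(z_1) = -0.245971
z_2 = 0.698000 - (-0.245971)·(0.698000 - 0.781000)/(-0.245971 - (-0.422240)) = 0.582180; f(z_2) = -0.008894
z_3 = 0.582180 - (-0.008894)·(0.582180 - 0.698000)/(-0.008894 - (-0.245971)) = 0.577834; f(z_3) = -0.000212

0.57783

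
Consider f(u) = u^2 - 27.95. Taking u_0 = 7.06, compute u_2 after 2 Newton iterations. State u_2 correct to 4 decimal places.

5.2913

f'(u) = 2u
u_0 = 7.060000: f = 21.893600, f' = 14.120000 → u_1 = 7.060000 - (21.893600)/(14.120000) = 5.509462
u_1 = 5.509462: f = 2.404169, f' = 11.018924 → u_2 = 5.509462 - (2.404169)/(11.018924) = 5.291276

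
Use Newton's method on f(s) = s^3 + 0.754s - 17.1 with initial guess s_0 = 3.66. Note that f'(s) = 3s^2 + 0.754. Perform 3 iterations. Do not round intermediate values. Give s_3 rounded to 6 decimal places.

s_0 = 3.660000: f = 34.687536, f' = 40.940800 → s_1 = 3.660000 - (34.687536)/(40.940800) = 2.812739
s_1 = 2.812739: f = 7.273796, f' = 24.488505 → s_2 = 2.812739 - (7.273796)/(24.488505) = 2.515710
s_2 = 2.515710: f = 0.718266, f' = 19.740393 → s_3 = 2.515710 - (0.718266)/(19.740393) = 2.479325

2.479325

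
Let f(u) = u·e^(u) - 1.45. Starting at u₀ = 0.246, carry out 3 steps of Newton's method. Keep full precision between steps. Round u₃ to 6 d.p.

Newton update: u ← u − f(u)/f'(u).
f'(u) = (u + 1)·e^(u)
u_0 = 0.246000: f = -1.135391, f' = 1.593509 → u_1 = 0.246000 - (-1.135391)/(1.593509) = 0.958510
u_1 = 0.958510: f = 1.049609, f' = 5.107416 → u_2 = 0.958510 - (1.049609)/(5.107416) = 0.753003
u_2 = 0.753003: f = 0.148902, f' = 3.722268 → u_3 = 0.753003 - (0.148902)/(3.722268) = 0.713000

0.713000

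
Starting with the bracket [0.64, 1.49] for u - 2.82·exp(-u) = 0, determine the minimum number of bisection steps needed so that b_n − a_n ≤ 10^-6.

20

Initial width b − a = 1.49 − 0.64 = 0.850000.
After n steps the width is (b−a)/2^n; need (b−a)/2^n ≤ 10^-6.
So n ≥ log₂(0.850000/10^-6) = log₂(850000.0000) ≈ 19.6971.
Hence n = 20.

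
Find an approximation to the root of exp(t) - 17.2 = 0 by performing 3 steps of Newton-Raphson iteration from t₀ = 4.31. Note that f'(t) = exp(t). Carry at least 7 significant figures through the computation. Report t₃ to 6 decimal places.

t_0 = 4.310000: f = 57.240489, f' = 74.440489 → t_1 = 4.310000 - (57.240489)/(74.440489) = 3.541057
t_1 = 3.541057: f = 17.303372, f' = 34.503372 → t_2 = 3.541057 - (17.303372)/(34.503372) = 3.039559
t_2 = 3.039559: f = 3.696027, f' = 20.896027 → t_3 = 3.039559 - (3.696027)/(20.896027) = 2.862682

2.862682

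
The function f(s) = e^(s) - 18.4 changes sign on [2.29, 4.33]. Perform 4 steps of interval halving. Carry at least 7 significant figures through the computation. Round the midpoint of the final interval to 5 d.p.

f(2.290000) = -8.525062, f(4.330000) = 57.544287 (opposite signs)
step 1: m = 3.310000, f(m) = 8.985125 > 0 → root in [2.290000, 3.310000]
step 2: m = 2.800000, f(m) = -1.955353 < 0 → root in [2.800000, 3.310000]
step 3: m = 3.055000, f(m) = 2.821186 > 0 → root in [2.800000, 3.055000]
step 4: m = 2.927500, f(m) = 0.280870 > 0 → root in [2.800000, 2.927500]
Midpoint of [2.800000, 2.927500] = 2.863750

2.86375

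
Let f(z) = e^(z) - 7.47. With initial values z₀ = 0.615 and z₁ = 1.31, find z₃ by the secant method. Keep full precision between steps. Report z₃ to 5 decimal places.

f(z_0) = -5.620343, f(z_1) = -3.763826
z_2 = 1.310000 - (-3.763826)·(1.310000 - 0.615000)/(-3.763826 - (-5.620343)) = 2.719014; f(z_2) = 7.695367
z_3 = 2.719014 - (7.695367)·(2.719014 - 1.310000)/(7.695367 - (-3.763826)) = 1.772797; f(z_3) = -1.582700

1.77280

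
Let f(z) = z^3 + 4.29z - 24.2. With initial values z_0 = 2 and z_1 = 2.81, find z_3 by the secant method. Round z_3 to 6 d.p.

2.396845

f(z_0) = -7.620000, f(z_1) = 10.042941
z_2 = 2.810000 - (10.042941)·(2.810000 - 2.000000)/(10.042941 - (-7.620000)) = 2.349444; f(z_2) = -1.152230
z_3 = 2.349444 - (-1.152230)·(2.349444 - 2.810000)/(-1.152230 - (10.042941)) = 2.396845; f(z_3) = -0.147983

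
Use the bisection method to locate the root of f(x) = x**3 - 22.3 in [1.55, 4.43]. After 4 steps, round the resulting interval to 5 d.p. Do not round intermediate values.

[2.81000, 2.99000]

f(1.550000) = -18.576125, f(4.430000) = 64.638307 (opposite signs)
step 1: m = 2.990000, f(m) = 4.430899 > 0 → root in [1.550000, 2.990000]
step 2: m = 2.270000, f(m) = -10.602917 < 0 → root in [2.270000, 2.990000]
step 3: m = 2.630000, f(m) = -4.108553 < 0 → root in [2.630000, 2.990000]
step 4: m = 2.810000, f(m) = -0.111959 < 0 → root in [2.810000, 2.990000]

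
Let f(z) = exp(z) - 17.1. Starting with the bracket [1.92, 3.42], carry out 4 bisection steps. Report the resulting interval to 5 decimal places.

[2.76375, 2.85750]

f(1.920000) = -10.279042, f(3.420000) = 13.469415 (opposite signs)
step 1: m = 2.670000, f(m) = -2.660031 < 0 → root in [2.670000, 3.420000]
step 2: m = 3.045000, f(m) = 3.910031 > 0 → root in [2.670000, 3.045000]
step 3: m = 2.857500, f(m) = 0.317928 > 0 → root in [2.670000, 2.857500]
step 4: m = 2.763750, f(m) = -1.240796 < 0 → root in [2.763750, 2.857500]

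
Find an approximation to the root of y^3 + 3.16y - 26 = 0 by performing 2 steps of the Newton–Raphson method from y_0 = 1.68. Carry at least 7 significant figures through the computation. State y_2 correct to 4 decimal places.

2.6638

f'(y) = 3y^2 + 3.16
y_0 = 1.680000: f = -15.949568, f' = 11.627200 → y_1 = 1.680000 - (-15.949568)/(11.627200) = 3.051746
y_1 = 3.051746: f = 12.064905, f' = 31.099466 → y_2 = 3.051746 - (12.064905)/(31.099466) = 2.663801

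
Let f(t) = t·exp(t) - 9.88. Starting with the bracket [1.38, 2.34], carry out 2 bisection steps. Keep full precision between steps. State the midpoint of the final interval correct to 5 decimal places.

1.74000

f(1.380000) = -4.394636, f(2.340000) = 14.412094 (opposite signs)
step 1: m = 1.860000, f(m) = 2.068150 > 0 → root in [1.380000, 1.860000]
step 2: m = 1.620000, f(m) = -1.693994 < 0 → root in [1.620000, 1.860000]
Midpoint of [1.620000, 1.860000] = 1.740000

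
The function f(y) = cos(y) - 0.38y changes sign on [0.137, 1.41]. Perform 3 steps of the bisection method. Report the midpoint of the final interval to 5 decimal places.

1.17131

f(0.137000) = 0.938570, f(1.410000) = -0.375696 (opposite signs)
step 1: m = 0.773500, f(m) = 0.421540 > 0 → root in [0.773500, 1.410000]
step 2: m = 1.091750, f(m) = 0.046068 > 0 → root in [1.091750, 1.410000]
step 3: m = 1.250875, f(m) = -0.160841 < 0 → root in [1.091750, 1.250875]
Midpoint of [1.091750, 1.250875] = 1.171312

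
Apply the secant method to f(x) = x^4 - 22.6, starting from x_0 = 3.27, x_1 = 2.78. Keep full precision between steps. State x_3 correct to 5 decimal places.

f(x_0) = 91.738110, f(x_1) = 37.128167
x_2 = 2.780000 - (37.128167)·(2.780000 - 3.270000)/(37.128167 - (91.738110)) = 2.446859; f(x_2) = 13.245604
x_3 = 2.446859 - (13.245604)·(2.446859 - 2.780000)/(13.245604 - (37.128167)) = 2.262095; f(x_3) = 3.584426

2.26209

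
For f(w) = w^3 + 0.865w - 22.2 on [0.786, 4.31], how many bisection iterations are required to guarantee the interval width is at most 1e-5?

19

Initial width b − a = 4.31 − 0.786 = 3.524000.
After n steps the width is (b−a)/2^n; need (b−a)/2^n ≤ 1e-5.
So n ≥ log₂(3.524000/1e-5) = log₂(352400.0000) ≈ 18.4269.
Hence n = 19.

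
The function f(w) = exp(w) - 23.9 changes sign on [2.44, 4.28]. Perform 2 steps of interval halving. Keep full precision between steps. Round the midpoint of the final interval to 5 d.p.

f(2.440000) = -12.426959, f(4.280000) = 48.340440 (opposite signs)
step 1: m = 3.360000, f(m) = 4.889191 > 0 → root in [2.440000, 3.360000]
step 2: m = 2.900000, f(m) = -5.725855 < 0 → root in [2.900000, 3.360000]
Midpoint of [2.900000, 3.360000] = 3.130000

3.13000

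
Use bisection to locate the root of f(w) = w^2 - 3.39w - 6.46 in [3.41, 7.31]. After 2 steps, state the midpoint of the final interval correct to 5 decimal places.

f(3.410000) = -6.391800, f(7.310000) = 22.195200 (opposite signs)
step 1: m = 5.360000, f(m) = 4.099200 > 0 → root in [3.410000, 5.360000]
step 2: m = 4.385000, f(m) = -2.096925 < 0 → root in [4.385000, 5.360000]
Midpoint of [4.385000, 5.360000] = 4.872500

4.87250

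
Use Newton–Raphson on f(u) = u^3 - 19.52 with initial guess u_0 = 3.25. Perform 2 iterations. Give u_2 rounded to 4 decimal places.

f'(u) = 3u^2
u_0 = 3.250000: f = 14.808125, f' = 31.687500 → u_1 = 3.250000 - (14.808125)/(31.687500) = 2.782682
u_1 = 2.782682: f = 2.027205, f' = 23.229965 → u_2 = 2.782682 - (2.027205)/(23.229965) = 2.695416

2.6954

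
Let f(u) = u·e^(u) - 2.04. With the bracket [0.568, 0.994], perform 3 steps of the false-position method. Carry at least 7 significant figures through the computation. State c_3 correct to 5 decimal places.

False-position update: c = (a·f(b) − b·f(a))/(f(b) − f(a)); replace the endpoint whose sign matches f(c).
f(0.568000) = -1.037631, f(0.994000) = 0.645809
step 1: c = 0.830576, f(c) = -0.134127 < 0 → new bracket [0.830576, 0.994000]
step 2: c = 0.858680, f(c) = -0.013477 < 0 → new bracket [0.858680, 0.994000]
step 3: c = 0.861446, f(c) = -0.001317 < 0 → new bracket [0.861446, 0.994000]

0.86145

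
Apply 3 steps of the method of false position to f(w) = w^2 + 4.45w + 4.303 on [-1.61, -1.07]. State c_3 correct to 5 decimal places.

f(-1.610000) = -0.269400, f(-1.070000) = 0.686400
step 1: c = -1.457797, f(c) = -0.059024 < 0 → new bracket [-1.457797, -1.070000]
step 2: c = -1.427090, f(c) = -0.010965 < 0 → new bracket [-1.427090, -1.070000]
step 3: c = -1.421476, f(c) = -0.001973 < 0 → new bracket [-1.421476, -1.070000]

-1.42148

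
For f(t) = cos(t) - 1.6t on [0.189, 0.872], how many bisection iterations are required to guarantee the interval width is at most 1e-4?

Initial width b − a = 0.872 − 0.189 = 0.683000.
After n steps the width is (b−a)/2^n; need (b−a)/2^n ≤ 1e-4.
So n ≥ log₂(0.683000/1e-4) = log₂(6830.0000) ≈ 12.7377.
Hence n = 13.

13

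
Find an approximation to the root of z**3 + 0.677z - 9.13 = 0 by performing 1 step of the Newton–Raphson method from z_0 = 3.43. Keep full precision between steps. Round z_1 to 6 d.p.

f'(z) = 3z**2 + 0.677
z_0 = 3.430000: f = 33.545717, f' = 35.971700 → z_1 = 3.430000 - (33.545717)/(35.971700) = 2.497441

2.497441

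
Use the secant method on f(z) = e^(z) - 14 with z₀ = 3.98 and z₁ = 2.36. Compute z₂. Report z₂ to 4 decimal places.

2.4887

Secant update: z_(k+1) = z_k − f(z_k)·(z_k − z_(k-1))/(f(z_k) − f(z_(k-1))).
f(z_0) = 39.517034, f(z_1) = -3.409049
z_2 = 2.360000 - (-3.409049)·(2.360000 - 3.980000)/(-3.409049 - (39.517034)) = 2.488655; f(z_2) = -1.954934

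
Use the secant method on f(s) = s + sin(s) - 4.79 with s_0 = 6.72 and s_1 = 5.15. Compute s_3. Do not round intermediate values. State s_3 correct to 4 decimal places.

f(s_0) = 2.353055, f(s_1) = -0.545767
s_2 = 5.150000 - (-0.545767)·(5.150000 - 6.720000)/(-0.545767 - (2.353055)) = 5.445587; f(s_2) = -0.087451
s_3 = 5.445587 - (-0.087451)·(5.445587 - 5.150000)/(-0.087451 - (-0.545767)) = 5.501988; f(s_3) = 0.007858

5.5020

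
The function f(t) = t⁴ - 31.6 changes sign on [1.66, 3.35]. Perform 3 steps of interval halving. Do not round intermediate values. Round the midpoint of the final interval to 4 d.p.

f(1.660000) = -24.006669, f(3.350000) = 94.344506 (opposite signs)
step 1: m = 2.505000, f(m) = 7.775939 > 0 → root in [1.660000, 2.505000]
step 2: m = 2.082500, f(m) = -12.792112 < 0 → root in [2.082500, 2.505000]
step 3: m = 2.293750, f(m) = -3.918837 < 0 → root in [2.293750, 2.505000]
Midpoint of [2.293750, 2.505000] = 2.399375

2.3994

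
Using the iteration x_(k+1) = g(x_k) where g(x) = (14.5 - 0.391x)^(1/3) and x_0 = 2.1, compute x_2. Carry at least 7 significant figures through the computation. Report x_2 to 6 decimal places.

x_1 = g(2.100000) = 2.391573
x_2 = g(2.391573) = 2.384911

2.384911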